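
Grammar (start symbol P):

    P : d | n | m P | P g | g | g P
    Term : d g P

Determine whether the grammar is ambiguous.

Witness: g g

Derivation 1: P ⇒ P g ⇒ g g
Derivation 2: P ⇒ g P ⇒ g g

Two distinct leftmost derivations for the same string.

Ambiguous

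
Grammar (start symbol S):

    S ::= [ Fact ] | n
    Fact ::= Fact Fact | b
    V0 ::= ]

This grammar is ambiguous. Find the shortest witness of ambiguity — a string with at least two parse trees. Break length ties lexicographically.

length 1: no string has ≥2 trees
length 3: no string has ≥2 trees
length 4: no string has ≥2 trees
length 5: [ b b b ] has 2 parse trees

Two derivations of [ b b b ]:
  S ⇒ [ Fact ] ⇒ [ Fact Fact ] ⇒ [ Fact Fact Fact ] ⇒ [ b Fact Fact ] ⇒ [ b b Fact ] ⇒ [ b b b ]
  S ⇒ [ Fact ] ⇒ [ Fact Fact ] ⇒ [ b Fact ] ⇒ [ b Fact Fact ] ⇒ [ b b Fact ] ⇒ [ b b b ]

[ b b b ]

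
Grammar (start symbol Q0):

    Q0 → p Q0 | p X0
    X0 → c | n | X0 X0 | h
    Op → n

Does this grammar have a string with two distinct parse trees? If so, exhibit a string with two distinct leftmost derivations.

Ambiguous

Witness: p c c c

Derivation 1: Q0 ⇒ p X0 ⇒ p X0 X0 ⇒ p c X0 ⇒ p c X0 X0 ⇒ p c c X0 ⇒ p c c c
Derivation 2: Q0 ⇒ p X0 ⇒ p X0 X0 ⇒ p X0 X0 X0 ⇒ p c X0 X0 ⇒ p c c X0 ⇒ p c c c

Two distinct leftmost derivations for the same string.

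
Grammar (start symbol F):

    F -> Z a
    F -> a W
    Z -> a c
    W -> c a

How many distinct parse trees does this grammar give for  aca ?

2

Parse trees for aca:
  [F [Z a c] a]
  [F a [W c a]]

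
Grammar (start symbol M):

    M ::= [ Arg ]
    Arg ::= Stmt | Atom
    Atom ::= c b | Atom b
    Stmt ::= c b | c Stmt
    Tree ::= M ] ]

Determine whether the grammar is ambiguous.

Ambiguous

Witness: [ c b ]

Derivation 1: M ⇒ [ Arg ] ⇒ [ Stmt ] ⇒ [ c b ]
Derivation 2: M ⇒ [ Arg ] ⇒ [ Atom ] ⇒ [ c b ]

Two distinct leftmost derivations for the same string.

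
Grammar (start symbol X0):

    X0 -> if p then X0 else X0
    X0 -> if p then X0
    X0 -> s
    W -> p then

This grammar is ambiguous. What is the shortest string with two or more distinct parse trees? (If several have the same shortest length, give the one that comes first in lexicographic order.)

if p then if p then s else s

length 1: no string has ≥2 trees
length 4: no string has ≥2 trees
length 6: no string has ≥2 trees
length 7: no string has ≥2 trees
length 9: if p then if p then s else s has 2 parse trees

Two derivations of if p then if p then s else s:
  X0 ⇒ if p then X0 else X0 ⇒ if p then if p then X0 else X0 ⇒ if p then if p then s else X0 ⇒ if p then if p then s else s
  X0 ⇒ if p then X0 ⇒ if p then if p then X0 else X0 ⇒ if p then if p then s else X0 ⇒ if p then if p then s else s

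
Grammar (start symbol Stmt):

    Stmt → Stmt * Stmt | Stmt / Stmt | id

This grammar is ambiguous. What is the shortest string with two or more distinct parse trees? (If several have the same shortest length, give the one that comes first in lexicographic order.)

length 1: no string has ≥2 trees
length 3: no string has ≥2 trees
length 5: id * id * id has 2 parse trees

Two derivations of id * id * id:
  Stmt ⇒ Stmt * Stmt ⇒ Stmt * Stmt * Stmt ⇒ id * Stmt * Stmt ⇒ id * id * Stmt ⇒ id * id * id
  Stmt ⇒ Stmt * Stmt ⇒ id * Stmt ⇒ id * Stmt * Stmt ⇒ id * id * Stmt ⇒ id * id * id

id * id * id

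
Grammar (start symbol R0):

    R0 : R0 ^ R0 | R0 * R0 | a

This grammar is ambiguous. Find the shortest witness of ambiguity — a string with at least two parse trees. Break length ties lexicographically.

a * a * a

length 1: no string has ≥2 trees
length 3: no string has ≥2 trees
length 5: a * a * a has 2 parse trees

Two derivations of a * a * a:
  R0 ⇒ R0 * R0 ⇒ R0 * R0 * R0 ⇒ a * R0 * R0 ⇒ a * a * R0 ⇒ a * a * a
  R0 ⇒ R0 * R0 ⇒ a * R0 ⇒ a * R0 * R0 ⇒ a * a * R0 ⇒ a * a * a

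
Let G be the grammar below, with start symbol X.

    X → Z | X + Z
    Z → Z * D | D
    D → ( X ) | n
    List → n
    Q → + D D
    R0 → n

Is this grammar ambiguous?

(List, Q, R0 are unreachable from X, so their rules don't affect L(X).) The grammar is stratified — X handles '+' (left-recursive), Z handles '*', D atoms. Each operator has a fixed associativity and precedence level, so every string has one parse.

Unambiguous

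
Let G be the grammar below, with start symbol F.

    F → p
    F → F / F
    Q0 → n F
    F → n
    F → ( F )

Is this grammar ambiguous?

Witness: n / n / n

Derivation 1: F ⇒ F / F ⇒ F / F / F ⇒ n / F / F ⇒ n / n / F ⇒ n / n / n
Derivation 2: F ⇒ F / F ⇒ n / F ⇒ n / F / F ⇒ n / n / F ⇒ n / n / n

Two distinct leftmost derivations for the same string.

Ambiguous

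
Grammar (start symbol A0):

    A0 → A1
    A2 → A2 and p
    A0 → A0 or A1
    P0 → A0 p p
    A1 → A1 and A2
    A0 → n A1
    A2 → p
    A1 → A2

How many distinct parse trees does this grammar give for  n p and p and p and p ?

8

Parse trees for n p and p and p and p:
  [A0 n [A1 [A1 [A2 p]] and [A2 [A2 [A2 p] and p] and p]]]
  [A0 n [A1 [A1 [A1 [A2 p]] and [A2 p]] and [A2 [A2 p] and p]]]
  [A0 n [A1 [A1 [A2 [A2 p] and p]] and [A2 [A2 p] and p]]]
  [A0 n [A1 [A1 [A1 [A2 p]] and [A2 [A2 p] and p]] and [A2 p]]]
  [A0 n [A1 [A1 [A1 [A1 [A2 p]] and [A2 p]] and [A2 p]] and [A2 p]]]
  [A0 n [A1 [A1 [A1 [A2 [A2 p] and p]] and [A2 p]] and [A2 p]]]
  [A0 n [A1 [A1 [A2 [A2 [A2 p] and p] and p]] and [A2 p]]]
  [A0 n [A1 [A2 [A2 [A2 [A2 p] and p] and p] and p]]]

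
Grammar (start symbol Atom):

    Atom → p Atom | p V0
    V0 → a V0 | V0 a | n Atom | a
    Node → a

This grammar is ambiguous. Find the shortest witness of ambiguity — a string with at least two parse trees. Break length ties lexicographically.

length 2: no string has ≥2 trees
length 3: p a a has 2 parse trees

Two derivations of p a a:
  Atom ⇒ p V0 ⇒ p a V0 ⇒ p a a
  Atom ⇒ p V0 ⇒ p V0 a ⇒ p a a

p a a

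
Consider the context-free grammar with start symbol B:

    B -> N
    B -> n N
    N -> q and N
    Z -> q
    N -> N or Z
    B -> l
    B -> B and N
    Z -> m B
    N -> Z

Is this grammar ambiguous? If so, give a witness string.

Ambiguous

Witness: q and q

Derivation 1: B ⇒ N ⇒ q and N ⇒ q and Z ⇒ q and q
Derivation 2: B ⇒ B and N ⇒ N and N ⇒ Z and N ⇒ q and N ⇒ q and Z ⇒ q and q

Two distinct leftmost derivations for the same string.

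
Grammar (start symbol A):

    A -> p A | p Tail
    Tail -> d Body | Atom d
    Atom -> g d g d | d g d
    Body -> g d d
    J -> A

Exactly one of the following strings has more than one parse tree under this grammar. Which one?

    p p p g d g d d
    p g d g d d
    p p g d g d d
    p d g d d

p p p g d g d d: 1 tree
p g d g d d: 1 tree
p p g d g d d: 1 tree
p d g d d: 2 trees

p d g d d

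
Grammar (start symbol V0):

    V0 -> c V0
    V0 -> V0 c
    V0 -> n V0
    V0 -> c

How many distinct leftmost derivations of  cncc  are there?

4

Parse trees for cncc:
  [V0 c [V0 [V0 n [V0 c]] c]]
  [V0 c [V0 n [V0 c [V0 c]]]]
  [V0 c [V0 n [V0 [V0 c] c]]]
  [V0 [V0 c [V0 n [V0 c]]] c]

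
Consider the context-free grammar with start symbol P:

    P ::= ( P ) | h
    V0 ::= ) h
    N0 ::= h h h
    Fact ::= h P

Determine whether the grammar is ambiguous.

Only P is reachable from P; ignoring the rest: L(P) is { openⁿ atom closeⁿ : n ≥ 0 }. The bracket depth fixes n, and the derivation is forced at every step.

Unambiguous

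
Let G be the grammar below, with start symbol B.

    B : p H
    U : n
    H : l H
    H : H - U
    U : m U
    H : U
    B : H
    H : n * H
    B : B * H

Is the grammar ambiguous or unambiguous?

Witness: n * n

Derivation 1: B ⇒ H ⇒ n * H ⇒ n * U ⇒ n * n
Derivation 2: B ⇒ B * H ⇒ H * H ⇒ U * H ⇒ n * H ⇒ n * U ⇒ n * n

Two distinct leftmost derivations for the same string.

Ambiguous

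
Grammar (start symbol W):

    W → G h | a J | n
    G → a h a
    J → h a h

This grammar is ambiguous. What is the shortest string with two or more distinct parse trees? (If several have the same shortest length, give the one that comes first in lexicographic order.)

length 1: no string has ≥2 trees
length 4: a h a h has 2 parse trees

Two derivations of a h a h:
  W ⇒ G h ⇒ a h a h
  W ⇒ a J ⇒ a h a h

a h a h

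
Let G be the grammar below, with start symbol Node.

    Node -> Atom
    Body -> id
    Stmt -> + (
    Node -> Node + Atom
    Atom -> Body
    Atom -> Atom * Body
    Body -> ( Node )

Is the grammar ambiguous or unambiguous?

(Stmt is unreachable from Node, so its rules don't affect L(Node).) This is a standard precedence ladder (Node over Atom over Body), with each level left-recursive on its own operator ('+' at Node, '*' at Atom). That structure is LR(1), hence unambiguous.

Unambiguous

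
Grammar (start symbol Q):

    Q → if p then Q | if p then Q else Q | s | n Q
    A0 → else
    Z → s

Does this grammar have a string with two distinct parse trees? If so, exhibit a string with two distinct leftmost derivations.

Witness: if p then if p then s else s

Derivation 1: Q ⇒ if p then Q ⇒ if p then if p then Q else Q ⇒ if p then if p then s else Q ⇒ if p then if p then s else s
Derivation 2: Q ⇒ if p then Q else Q ⇒ if p then if p then Q else Q ⇒ if p then if p then s else Q ⇒ if p then if p then s else s

Two distinct leftmost derivations for the same string.

Ambiguous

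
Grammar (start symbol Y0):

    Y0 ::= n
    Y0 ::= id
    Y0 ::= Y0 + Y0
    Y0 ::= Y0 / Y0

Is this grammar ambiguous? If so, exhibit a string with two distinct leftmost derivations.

Ambiguous

Witness: id + id + id

Derivation 1: Y0 ⇒ Y0 + Y0 ⇒ id + Y0 ⇒ id + Y0 + Y0 ⇒ id + id + Y0 ⇒ id + id + id
Derivation 2: Y0 ⇒ Y0 + Y0 ⇒ Y0 + Y0 + Y0 ⇒ id + Y0 + Y0 ⇒ id + id + Y0 ⇒ id + id + id

Two distinct leftmost derivations for the same string.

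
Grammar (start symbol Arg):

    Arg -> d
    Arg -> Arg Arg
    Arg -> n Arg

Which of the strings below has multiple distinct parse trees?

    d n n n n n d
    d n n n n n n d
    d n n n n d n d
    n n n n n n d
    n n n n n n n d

d n n n n n d: 1 tree
d n n n n n n d: 1 tree
d n n n n d n d: 6 trees
n n n n n n d: 1 tree
n n n n n n n d: 1 tree

d n n n n d n d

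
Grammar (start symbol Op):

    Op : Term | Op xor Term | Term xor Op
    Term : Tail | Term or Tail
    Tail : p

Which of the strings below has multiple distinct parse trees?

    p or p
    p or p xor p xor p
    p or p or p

p or p: 1 tree
p or p xor p xor p: 4 trees
p or p or p: 1 tree

p or p xor p xor p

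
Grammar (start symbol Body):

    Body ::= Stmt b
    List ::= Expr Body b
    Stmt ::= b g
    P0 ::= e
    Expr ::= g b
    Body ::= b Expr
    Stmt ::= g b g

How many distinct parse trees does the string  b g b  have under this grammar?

Parse trees for b g b:
  [Body [Stmt b g] b]
  [Body b [Expr g b]]

2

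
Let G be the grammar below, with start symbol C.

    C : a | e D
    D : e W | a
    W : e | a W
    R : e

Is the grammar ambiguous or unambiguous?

(R is unreachable from C, so its rules don't affect L(C).) Restricted to the reachable nonterminals, every rule has the form A → t or A → t B, and no two rules for the same A share a first terminal. The grammar encodes a DFA — one run per string.

Unambiguous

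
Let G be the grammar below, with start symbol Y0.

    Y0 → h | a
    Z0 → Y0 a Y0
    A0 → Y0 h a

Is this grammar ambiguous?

Unambiguous

Only Y0 is reachable from Y0; ignoring the rest: Restricted to the reachable nonterminals, every rule has the form A → t or A → t B, and no two rules for the same A share a first terminal. The grammar encodes a DFA — one run per string.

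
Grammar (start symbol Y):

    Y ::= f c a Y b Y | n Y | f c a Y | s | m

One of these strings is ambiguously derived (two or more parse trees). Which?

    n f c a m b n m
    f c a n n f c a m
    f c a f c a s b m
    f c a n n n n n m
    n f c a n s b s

n f c a m b n m: 1 tree
f c a n n f c a m: 1 tree
f c a f c a s b m: 2 trees
f c a n n n n n m: 1 tree
n f c a n s b s: 1 tree

f c a f c a s b m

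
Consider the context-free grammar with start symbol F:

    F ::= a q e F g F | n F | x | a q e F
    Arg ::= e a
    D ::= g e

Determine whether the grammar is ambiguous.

Witness: a q e a q e x g x

Derivation 1: F ⇒ a q e F g F ⇒ a q e a q e F g F ⇒ a q e a q e x g F ⇒ a q e a q e x g x
Derivation 2: F ⇒ a q e F ⇒ a q e a q e F g F ⇒ a q e a q e x g F ⇒ a q e a q e x g x

Two distinct leftmost derivations for the same string.

Ambiguous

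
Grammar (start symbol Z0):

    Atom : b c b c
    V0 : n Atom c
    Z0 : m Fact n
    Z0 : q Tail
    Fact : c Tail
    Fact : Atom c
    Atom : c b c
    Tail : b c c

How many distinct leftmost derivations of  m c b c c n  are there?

2

Parse trees for m c b c c n:
  [Z0 m [Fact c [Tail b c c]] n]
  [Z0 m [Fact [Atom c b c] c] n]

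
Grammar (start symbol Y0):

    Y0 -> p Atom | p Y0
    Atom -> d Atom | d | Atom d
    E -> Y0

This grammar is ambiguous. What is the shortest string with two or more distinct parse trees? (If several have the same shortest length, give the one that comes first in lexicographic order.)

p d d

length 2: no string has ≥2 trees
length 3: p d d has 2 parse trees

Two derivations of p d d:
  Y0 ⇒ p Atom ⇒ p d Atom ⇒ p d d
  Y0 ⇒ p Atom ⇒ p Atom d ⇒ p d d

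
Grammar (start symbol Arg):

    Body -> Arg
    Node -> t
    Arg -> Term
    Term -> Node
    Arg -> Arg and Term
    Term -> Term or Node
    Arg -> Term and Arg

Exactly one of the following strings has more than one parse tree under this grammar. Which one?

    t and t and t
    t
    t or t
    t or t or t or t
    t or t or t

t and t and t

t and t and t: 4 trees
t: 1 tree
t or t: 1 tree
t or t or t or t: 1 tree
t or t or t: 1 tree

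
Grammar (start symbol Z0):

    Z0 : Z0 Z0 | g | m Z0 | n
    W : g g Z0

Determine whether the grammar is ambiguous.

Ambiguous

Witness: g g g

Derivation 1: Z0 ⇒ Z0 Z0 ⇒ Z0 Z0 Z0 ⇒ g Z0 Z0 ⇒ g g Z0 ⇒ g g g
Derivation 2: Z0 ⇒ Z0 Z0 ⇒ g Z0 ⇒ g Z0 Z0 ⇒ g g Z0 ⇒ g g g

Two distinct leftmost derivations for the same string.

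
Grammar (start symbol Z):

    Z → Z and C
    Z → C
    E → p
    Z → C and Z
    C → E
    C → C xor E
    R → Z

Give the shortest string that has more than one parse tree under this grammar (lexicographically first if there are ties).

p and p

length 1: no string has ≥2 trees
length 3: p and p has 2 parse trees

Two derivations of p and p:
  Z ⇒ Z and C ⇒ C and C ⇒ E and C ⇒ p and C ⇒ p and E ⇒ p and p
  Z ⇒ C and Z ⇒ E and Z ⇒ p and Z ⇒ p and C ⇒ p and E ⇒ p and p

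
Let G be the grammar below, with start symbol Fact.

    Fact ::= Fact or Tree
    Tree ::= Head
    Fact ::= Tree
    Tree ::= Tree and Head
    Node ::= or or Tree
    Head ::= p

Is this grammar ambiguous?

(Node is unreachable from Fact, so its rules don't affect L(Fact).) The grammar is stratified — Fact handles 'or' (left-recursive), Tree handles 'and', Head atoms. Each operator has a fixed associativity and precedence level, so every string has one parse.

Unambiguous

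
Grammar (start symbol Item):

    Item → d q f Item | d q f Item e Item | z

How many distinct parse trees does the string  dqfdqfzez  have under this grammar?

Parse trees for dqfdqfzez:
  [Item d q f [Item d q f [Item z] e [Item z]]]
  [Item d q f [Item d q f [Item z]] e [Item z]]

2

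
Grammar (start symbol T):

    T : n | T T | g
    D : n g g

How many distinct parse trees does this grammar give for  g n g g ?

Parse trees for g n g g:
  [T [T g] [T [T n] [T [T g] [T g]]]]
  [T [T g] [T [T [T n] [T g]] [T g]]]
  [T [T [T g] [T n]] [T [T g] [T g]]]
  [T [T [T g] [T [T n] [T g]]] [T g]]
  [T [T [T [T g] [T n]] [T g]] [T g]]

5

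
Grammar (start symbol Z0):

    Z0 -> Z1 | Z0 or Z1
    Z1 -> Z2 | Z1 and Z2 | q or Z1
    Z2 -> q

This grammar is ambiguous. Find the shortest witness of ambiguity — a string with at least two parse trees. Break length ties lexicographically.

length 1: no string has ≥2 trees
length 3: q or q has 2 parse trees

Two derivations of q or q:
  Z0 ⇒ Z1 ⇒ q or Z1 ⇒ q or Z2 ⇒ q or q
  Z0 ⇒ Z0 or Z1 ⇒ Z1 or Z1 ⇒ Z2 or Z1 ⇒ q or Z1 ⇒ q or Z2 ⇒ q or q

q or q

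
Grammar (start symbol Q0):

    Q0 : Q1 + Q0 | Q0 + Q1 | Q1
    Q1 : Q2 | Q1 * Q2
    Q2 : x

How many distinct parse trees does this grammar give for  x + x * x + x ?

4

Parse trees for x + x * x + x:
  [Q0 [Q1 [Q2 x]] + [Q0 [Q1 [Q1 [Q2 x]] * [Q2 x]] + [Q0 [Q1 [Q2 x]]]]]
  [Q0 [Q1 [Q2 x]] + [Q0 [Q0 [Q1 [Q1 [Q2 x]] * [Q2 x]]] + [Q1 [Q2 x]]]]
  [Q0 [Q0 [Q1 [Q2 x]] + [Q0 [Q1 [Q1 [Q2 x]] * [Q2 x]]]] + [Q1 [Q2 x]]]
  [Q0 [Q0 [Q0 [Q1 [Q2 x]]] + [Q1 [Q1 [Q2 x]] * [Q2 x]]] + [Q1 [Q2 x]]]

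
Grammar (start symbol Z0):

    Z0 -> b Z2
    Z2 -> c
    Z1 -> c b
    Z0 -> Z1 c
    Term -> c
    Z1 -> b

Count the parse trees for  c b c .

Parse trees for c b c:
  [Z0 [Z1 c b] c]

1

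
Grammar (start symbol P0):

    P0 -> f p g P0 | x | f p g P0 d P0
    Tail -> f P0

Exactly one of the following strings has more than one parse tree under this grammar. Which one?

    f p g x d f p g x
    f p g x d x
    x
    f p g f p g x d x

f p g x d f p g x: 1 tree
f p g x d x: 1 tree
x: 1 tree
f p g f p g x d x: 2 trees

f p g f p g x d x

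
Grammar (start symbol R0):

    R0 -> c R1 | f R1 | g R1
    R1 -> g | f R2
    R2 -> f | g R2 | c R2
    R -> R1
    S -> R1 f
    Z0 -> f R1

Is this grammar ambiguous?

Unambiguous

(R, S, Z0 are unreachable from R0, so their rules don't affect L(R0).) Restricted to the reachable nonterminals, every rule has the form A → t or A → t B, and no two rules for the same A share a first terminal. The grammar encodes a DFA — one run per string.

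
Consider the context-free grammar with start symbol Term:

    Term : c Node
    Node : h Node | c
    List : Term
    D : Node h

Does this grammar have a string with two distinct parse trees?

Only Term, Node are reachable from Term; ignoring the rest: Restricted to the reachable nonterminals, every rule has the form A → t or A → t B, and no two rules for the same A share a first terminal. The grammar encodes a DFA — one run per string.

Unambiguous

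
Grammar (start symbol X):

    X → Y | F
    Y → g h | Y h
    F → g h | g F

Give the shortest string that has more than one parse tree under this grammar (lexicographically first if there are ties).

g h

length 2: g h has 2 parse trees

Two derivations of g h:
  X ⇒ Y ⇒ g h
  X ⇒ F ⇒ g h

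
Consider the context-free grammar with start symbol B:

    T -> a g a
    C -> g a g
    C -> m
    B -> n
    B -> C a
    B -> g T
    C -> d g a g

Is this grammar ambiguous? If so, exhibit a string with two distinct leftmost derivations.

Witness: g a g a

Derivation 1: B ⇒ C a ⇒ g a g a
Derivation 2: B ⇒ g T ⇒ g a g a

Two distinct leftmost derivations for the same string.

Ambiguous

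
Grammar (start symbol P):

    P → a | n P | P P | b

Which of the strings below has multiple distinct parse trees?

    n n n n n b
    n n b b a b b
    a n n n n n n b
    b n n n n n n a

n n b b a b b

n n n n n b: 1 tree
n n b b a b b: 90 trees
a n n n n n n b: 1 tree
b n n n n n n a: 1 tree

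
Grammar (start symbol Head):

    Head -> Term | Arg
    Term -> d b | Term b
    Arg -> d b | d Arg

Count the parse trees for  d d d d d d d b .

Parse trees for d d d d d d d b:
  [Head [Arg d [Arg d [Arg d [Arg d [Arg d [Arg d [Arg d b]]]]]]]]

1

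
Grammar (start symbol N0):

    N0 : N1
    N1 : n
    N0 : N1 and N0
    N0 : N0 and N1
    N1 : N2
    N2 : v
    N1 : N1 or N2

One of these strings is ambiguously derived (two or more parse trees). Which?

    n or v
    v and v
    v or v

v and v

n or v: 1 tree
v and v: 2 trees
v or v: 1 tree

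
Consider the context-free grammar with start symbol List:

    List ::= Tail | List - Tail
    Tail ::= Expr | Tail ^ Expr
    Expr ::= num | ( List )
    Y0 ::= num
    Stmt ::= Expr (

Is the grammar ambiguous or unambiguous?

Only List, Tail, Expr are reachable from List; ignoring the rest: The grammar is stratified — List handles '-' (left-recursive), Tail handles '^', Expr atoms. Each operator has a fixed associativity and precedence level, so every string has one parse.

Unambiguous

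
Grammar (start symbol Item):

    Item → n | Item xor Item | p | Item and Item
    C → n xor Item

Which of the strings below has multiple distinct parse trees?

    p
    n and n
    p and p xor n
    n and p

p and p xor n

p: 1 tree
n and n: 1 tree
p and p xor n: 2 trees
n and p: 1 tree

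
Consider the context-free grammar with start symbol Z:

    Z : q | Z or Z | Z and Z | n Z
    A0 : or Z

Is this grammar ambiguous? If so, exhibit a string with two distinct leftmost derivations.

Ambiguous

Witness: n q and q

Derivation 1: Z ⇒ Z and Z ⇒ n Z and Z ⇒ n q and Z ⇒ n q and q
Derivation 2: Z ⇒ n Z ⇒ n Z and Z ⇒ n q and Z ⇒ n q and q

Two distinct leftmost derivations for the same string.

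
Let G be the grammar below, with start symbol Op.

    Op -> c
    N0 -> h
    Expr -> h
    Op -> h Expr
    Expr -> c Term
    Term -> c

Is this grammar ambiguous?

Only Op, Expr, Term are reachable from Op; ignoring the rest: Each reachable nonterminal has at most one production per leading terminal, and all productions are right-linear; the derivation is determined token-by-token.

Unambiguous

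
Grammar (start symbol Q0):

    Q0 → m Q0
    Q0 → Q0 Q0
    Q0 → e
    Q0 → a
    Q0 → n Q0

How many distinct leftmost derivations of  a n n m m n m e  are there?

1

Parse trees for a n n m m n m e:
  [Q0 [Q0 a] [Q0 n [Q0 n [Q0 m [Q0 m [Q0 n [Q0 m [Q0 e]]]]]]]]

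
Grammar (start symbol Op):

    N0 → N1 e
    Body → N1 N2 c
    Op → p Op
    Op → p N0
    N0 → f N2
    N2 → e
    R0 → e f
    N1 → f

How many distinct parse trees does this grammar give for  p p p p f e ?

2

Parse trees for p p p p f e:
  [Op p [Op p [Op p [Op p [N0 [N1 f] e]]]]]
  [Op p [Op p [Op p [Op p [N0 f [N2 e]]]]]]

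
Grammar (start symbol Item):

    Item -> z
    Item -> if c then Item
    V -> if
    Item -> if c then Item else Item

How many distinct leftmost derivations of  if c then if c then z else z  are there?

Parse trees for if c then if c then z else z:
  [Item if c then [Item if c then [Item z] else [Item z]]]
  [Item if c then [Item if c then [Item z]] else [Item z]]

2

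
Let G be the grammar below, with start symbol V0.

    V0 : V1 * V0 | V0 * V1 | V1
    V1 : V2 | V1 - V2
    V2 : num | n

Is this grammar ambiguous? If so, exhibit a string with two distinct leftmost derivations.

Witness: n * n

Derivation 1: V0 ⇒ V1 * V0 ⇒ V2 * V0 ⇒ n * V0 ⇒ n * V1 ⇒ n * V2 ⇒ n * n
Derivation 2: V0 ⇒ V0 * V1 ⇒ V1 * V1 ⇒ V2 * V1 ⇒ n * V1 ⇒ n * V2 ⇒ n * n

Two distinct leftmost derivations for the same string.

Ambiguous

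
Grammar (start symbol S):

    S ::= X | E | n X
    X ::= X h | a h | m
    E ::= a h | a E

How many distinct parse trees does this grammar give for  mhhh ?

Parse trees for mhhh:
  [S [X [X [X [X m] h] h] h]]

1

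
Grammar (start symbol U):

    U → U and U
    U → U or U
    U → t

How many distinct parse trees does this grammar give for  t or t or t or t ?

5

Parse trees for t or t or t or t:
  [U [U t] or [U [U t] or [U [U t] or [U t]]]]
  [U [U t] or [U [U [U t] or [U t]] or [U t]]]
  [U [U [U t] or [U t]] or [U [U t] or [U t]]]
  [U [U [U t] or [U [U t] or [U t]]] or [U t]]
  [U [U [U [U t] or [U t]] or [U t]] or [U t]]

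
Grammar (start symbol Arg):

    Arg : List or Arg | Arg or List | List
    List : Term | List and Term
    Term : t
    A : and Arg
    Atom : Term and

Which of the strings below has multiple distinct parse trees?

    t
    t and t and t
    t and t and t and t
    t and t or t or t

t and t or t or t

t: 1 tree
t and t and t: 1 tree
t and t and t and t: 1 tree
t and t or t or t: 4 trees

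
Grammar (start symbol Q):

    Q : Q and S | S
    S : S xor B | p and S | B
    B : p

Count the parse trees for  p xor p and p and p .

Parse trees for p xor p and p and p:
  [Q [Q [S [S [B p]] xor [B p]]] and [S p and [S [B p]]]]
  [Q [Q [Q [S [S [B p]] xor [B p]]] and [S [B p]]] and [S [B p]]]

2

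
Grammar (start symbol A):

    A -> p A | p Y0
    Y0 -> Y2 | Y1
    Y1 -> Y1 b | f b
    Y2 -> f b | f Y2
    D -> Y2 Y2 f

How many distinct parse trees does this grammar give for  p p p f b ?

Parse trees for p p p f b:
  [A p [A p [A p [Y0 [Y2 f b]]]]]
  [A p [A p [A p [Y0 [Y1 f b]]]]]

2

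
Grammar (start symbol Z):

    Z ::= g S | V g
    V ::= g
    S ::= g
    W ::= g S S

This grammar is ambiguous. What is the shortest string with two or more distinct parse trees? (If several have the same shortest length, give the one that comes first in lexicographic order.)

length 2: g g has 2 parse trees

Two derivations of g g:
  Z ⇒ g S ⇒ g g
  Z ⇒ V g ⇒ g g

g g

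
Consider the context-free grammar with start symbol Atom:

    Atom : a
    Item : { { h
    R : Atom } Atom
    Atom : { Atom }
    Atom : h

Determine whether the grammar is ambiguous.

(R, Item are unreachable from Atom, so their rules don't affect L(Atom).) Each string is a nest of matched brackets around a single atom. An opening bracket forces the recursive rule; an atom forces the base rule.

Unambiguous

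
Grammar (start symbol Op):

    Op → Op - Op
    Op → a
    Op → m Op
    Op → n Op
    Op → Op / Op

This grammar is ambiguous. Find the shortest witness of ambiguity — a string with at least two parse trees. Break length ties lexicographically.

m a - a

length 1: no string has ≥2 trees
length 2: no string has ≥2 trees
length 3: no string has ≥2 trees
length 4: m a - a has 2 parse trees

Two derivations of m a - a:
  Op ⇒ Op - Op ⇒ m Op - Op ⇒ m a - Op ⇒ m a - a
  Op ⇒ m Op ⇒ m Op - Op ⇒ m a - Op ⇒ m a - a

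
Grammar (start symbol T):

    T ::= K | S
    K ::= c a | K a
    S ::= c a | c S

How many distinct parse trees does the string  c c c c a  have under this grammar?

1

Parse trees for c c c c a:
  [T [S c [S c [S c [S c a]]]]]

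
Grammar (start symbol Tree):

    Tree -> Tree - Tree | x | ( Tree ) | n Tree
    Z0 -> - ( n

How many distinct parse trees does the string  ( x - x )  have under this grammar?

Parse trees for ( x - x ):
  [Tree ( [Tree [Tree x] - [Tree x]] )]

1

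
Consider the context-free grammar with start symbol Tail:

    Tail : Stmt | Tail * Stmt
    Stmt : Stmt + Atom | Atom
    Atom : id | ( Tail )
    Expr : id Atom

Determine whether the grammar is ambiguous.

Unambiguous

(Expr is unreachable from Tail, so its rules don't affect L(Tail).) This is a standard precedence ladder (Tail over Stmt over Atom), with each level left-recursive on its own operator ('*' at Tail, '+' at Stmt). That structure is LR(1), hence unambiguous.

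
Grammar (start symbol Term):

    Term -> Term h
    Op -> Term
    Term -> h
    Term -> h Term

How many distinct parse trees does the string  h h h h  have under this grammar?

Parse trees for h h h h:
  [Term [Term [Term [Term h] h] h] h]
  [Term [Term [Term h [Term h]] h] h]
  [Term [Term h [Term [Term h] h]] h]
  [Term [Term h [Term h [Term h]]] h]
  [Term h [Term [Term [Term h] h] h]]
  [Term h [Term [Term h [Term h]] h]]
  [Term h [Term h [Term [Term h] h]]]
  [Term h [Term h [Term h [Term h]]]]

8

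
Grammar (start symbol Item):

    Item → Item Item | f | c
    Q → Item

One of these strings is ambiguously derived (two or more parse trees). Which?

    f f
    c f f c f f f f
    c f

c f f c f f f f

f f: 1 tree
c f f c f f f f: 429 trees
c f: 1 tree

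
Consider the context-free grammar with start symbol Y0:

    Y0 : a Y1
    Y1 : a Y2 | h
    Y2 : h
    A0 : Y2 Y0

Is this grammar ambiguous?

Unambiguous

Only Y0, Y1, Y2 are reachable from Y0; ignoring the rest: The reachable rules are right-linear with at most one rule per (nonterminal, next-terminal) pair. Each input token forces the next rule, so parsing is deterministic.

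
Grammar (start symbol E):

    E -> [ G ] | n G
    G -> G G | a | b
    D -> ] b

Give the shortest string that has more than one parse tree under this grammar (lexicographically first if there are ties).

n a a a

length 2: no string has ≥2 trees
length 3: no string has ≥2 trees
length 4: n a a a has 2 parse trees

Two derivations of n a a a:
  E ⇒ n G ⇒ n G G ⇒ n G G G ⇒ n a G G ⇒ n a a G ⇒ n a a a
  E ⇒ n G ⇒ n G G ⇒ n a G ⇒ n a G G ⇒ n a a G ⇒ n a a a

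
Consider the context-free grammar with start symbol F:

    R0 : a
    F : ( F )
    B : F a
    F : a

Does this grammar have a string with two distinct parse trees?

Unambiguous

(B, R0 are unreachable from F, so their rules don't affect L(F).) L(F) is { openⁿ atom closeⁿ : n ≥ 0 }. The bracket depth fixes n, and the derivation is forced at every step.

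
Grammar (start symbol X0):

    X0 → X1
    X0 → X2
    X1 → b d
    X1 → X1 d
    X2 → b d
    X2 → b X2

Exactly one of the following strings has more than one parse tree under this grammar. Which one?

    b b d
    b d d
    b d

b b d: 1 tree
b d d: 1 tree
b d: 2 trees

b d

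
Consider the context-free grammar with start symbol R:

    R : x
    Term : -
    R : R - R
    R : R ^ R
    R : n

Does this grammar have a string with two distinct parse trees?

Ambiguous

Witness: n - n - n

Derivation 1: R ⇒ R - R ⇒ R - R - R ⇒ n - R - R ⇒ n - n - R ⇒ n - n - n
Derivation 2: R ⇒ R - R ⇒ n - R ⇒ n - R - R ⇒ n - n - R ⇒ n - n - n

Two distinct leftmost derivations for the same string.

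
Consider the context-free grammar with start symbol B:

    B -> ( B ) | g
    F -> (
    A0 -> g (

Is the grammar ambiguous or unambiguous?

Only B is reachable from B; ignoring the rest: L(B) is { openⁿ atom closeⁿ : n ≥ 0 }. The bracket depth fixes n, and the derivation is forced at every step.

Unambiguous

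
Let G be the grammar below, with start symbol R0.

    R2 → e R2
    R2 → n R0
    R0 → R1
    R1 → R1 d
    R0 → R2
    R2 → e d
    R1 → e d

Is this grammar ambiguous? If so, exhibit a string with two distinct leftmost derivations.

Ambiguous

Witness: e d

Derivation 1: R0 ⇒ R1 ⇒ e d
Derivation 2: R0 ⇒ R2 ⇒ e d

Two distinct leftmost derivations for the same string.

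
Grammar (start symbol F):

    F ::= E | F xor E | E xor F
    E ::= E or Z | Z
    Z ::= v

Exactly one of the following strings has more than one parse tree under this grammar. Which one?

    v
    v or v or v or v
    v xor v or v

v xor v or v

v: 1 tree
v or v or v or v: 1 tree
v xor v or v: 2 trees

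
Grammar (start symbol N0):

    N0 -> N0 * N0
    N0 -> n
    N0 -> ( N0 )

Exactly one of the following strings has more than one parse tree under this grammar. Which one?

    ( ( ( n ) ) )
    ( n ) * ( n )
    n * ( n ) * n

( ( ( n ) ) ): 1 tree
( n ) * ( n ): 1 tree
n * ( n ) * n: 2 trees

n * ( n ) * n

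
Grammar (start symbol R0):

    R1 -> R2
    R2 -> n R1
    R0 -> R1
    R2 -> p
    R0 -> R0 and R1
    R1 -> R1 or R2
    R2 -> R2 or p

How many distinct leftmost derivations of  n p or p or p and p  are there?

12

Parse trees for n p or p or p and p (showing first 6 of 12):
  [R0 [R0 [R1 [R2 n [R1 [R2 [R2 [R2 p] or p] or p]]]]] and [R1 [R2 p]]]
  [R0 [R0 [R1 [R2 n [R1 [R1 [R2 p]] or [R2 [R2 p] or p]]]]] and [R1 [R2 p]]]
  [R0 [R0 [R1 [R2 n [R1 [R1 [R2 [R2 p] or p]] or [R2 p]]]]] and [R1 [R2 p]]]
  [R0 [R0 [R1 [R2 n [R1 [R1 [R1 [R2 p]] or [R2 p]] or [R2 p]]]]] and [R1 [R2 p]]]
  [R0 [R0 [R1 [R2 [R2 n [R1 [R2 [R2 p] or p]]] or p]]] and [R1 [R2 p]]]
  [R0 [R0 [R1 [R2 [R2 n [R1 [R1 [R2 p]] or [R2 p]]] or p]]] and [R1 [R2 p]]]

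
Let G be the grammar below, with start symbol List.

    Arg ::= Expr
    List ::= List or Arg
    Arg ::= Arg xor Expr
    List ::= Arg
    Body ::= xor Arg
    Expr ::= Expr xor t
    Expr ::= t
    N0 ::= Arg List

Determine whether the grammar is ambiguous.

Witness: t xor t

Derivation 1: List ⇒ Arg ⇒ Expr ⇒ Expr xor t ⇒ t xor t
Derivation 2: List ⇒ Arg ⇒ Arg xor Expr ⇒ Expr xor Expr ⇒ t xor Expr ⇒ t xor t

Two distinct leftmost derivations for the same string.

Ambiguous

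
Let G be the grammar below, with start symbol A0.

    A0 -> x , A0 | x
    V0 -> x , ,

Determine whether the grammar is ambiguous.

Unambiguous

(V0 is unreachable from A0, so its rules don't affect L(A0).) Right-recursive list with a separator: after each atom, whether the separator follows determines the rule. One parse per string.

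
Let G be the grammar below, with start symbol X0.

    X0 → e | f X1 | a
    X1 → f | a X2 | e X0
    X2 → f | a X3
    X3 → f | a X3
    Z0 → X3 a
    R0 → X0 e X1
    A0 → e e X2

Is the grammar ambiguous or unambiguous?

Unambiguous

Only X0, X1, X2, X3 are reachable from X0; ignoring the rest: Restricted to the reachable nonterminals, every rule has the form A → t or A → t B, and no two rules for the same A share a first terminal. The grammar encodes a DFA — one run per string.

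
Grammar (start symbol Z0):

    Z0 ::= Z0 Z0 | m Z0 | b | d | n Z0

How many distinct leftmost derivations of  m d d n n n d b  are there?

Parse trees for m d d n n n d b (showing first 6 of 29):
  [Z0 [Z0 m [Z0 d]] [Z0 [Z0 d] [Z0 [Z0 n [Z0 n [Z0 n [Z0 d]]]] [Z0 b]]]]
  [Z0 [Z0 m [Z0 d]] [Z0 [Z0 d] [Z0 n [Z0 [Z0 n [Z0 n [Z0 d]]] [Z0 b]]]]]
  [Z0 [Z0 m [Z0 d]] [Z0 [Z0 d] [Z0 n [Z0 n [Z0 [Z0 n [Z0 d]] [Z0 b]]]]]]
  [Z0 [Z0 m [Z0 d]] [Z0 [Z0 d] [Z0 n [Z0 n [Z0 n [Z0 [Z0 d] [Z0 b]]]]]]]
  [Z0 [Z0 m [Z0 d]] [Z0 [Z0 [Z0 d] [Z0 n [Z0 n [Z0 n [Z0 d]]]]] [Z0 b]]]
  [Z0 [Z0 [Z0 m [Z0 d]] [Z0 d]] [Z0 [Z0 n [Z0 n [Z0 n [Z0 d]]]] [Z0 b]]]

29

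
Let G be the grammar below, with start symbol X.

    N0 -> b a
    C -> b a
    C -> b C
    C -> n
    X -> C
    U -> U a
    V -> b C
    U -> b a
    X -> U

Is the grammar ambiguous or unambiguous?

Witness: b a

Derivation 1: X ⇒ C ⇒ b a
Derivation 2: X ⇒ U ⇒ b a

Two distinct leftmost derivations for the same string.

Ambiguous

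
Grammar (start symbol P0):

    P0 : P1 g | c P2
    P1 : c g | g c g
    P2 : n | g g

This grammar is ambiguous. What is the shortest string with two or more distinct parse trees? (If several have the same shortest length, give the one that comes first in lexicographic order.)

length 2: no string has ≥2 trees
length 3: c g g has 2 parse trees

Two derivations of c g g:
  P0 ⇒ P1 g ⇒ c g g
  P0 ⇒ c P2 ⇒ c g g

c g g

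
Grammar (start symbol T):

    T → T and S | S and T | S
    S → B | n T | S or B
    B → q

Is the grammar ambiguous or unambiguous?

Ambiguous

Witness: q and q

Derivation 1: T ⇒ T and S ⇒ S and S ⇒ B and S ⇒ q and S ⇒ q and B ⇒ q and q
Derivation 2: T ⇒ S and T ⇒ B and T ⇒ q and T ⇒ q and S ⇒ q and B ⇒ q and q

Two distinct leftmost derivations for the same string.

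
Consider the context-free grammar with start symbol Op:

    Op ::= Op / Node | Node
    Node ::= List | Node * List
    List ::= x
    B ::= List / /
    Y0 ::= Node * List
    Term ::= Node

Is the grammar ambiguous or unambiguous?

(B, Y0, Term are unreachable from Op, so their rules don't affect L(Op).) Op → Op / Node | Node  ;  Node → Node * List | List  — a left-associative chain with List at the bottom. Each string factors uniquely by precedence.

Unambiguous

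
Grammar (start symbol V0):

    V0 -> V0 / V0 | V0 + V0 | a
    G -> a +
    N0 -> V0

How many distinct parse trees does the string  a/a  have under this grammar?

1

Parse trees for a/a:
  [V0 [V0 a] / [V0 a]]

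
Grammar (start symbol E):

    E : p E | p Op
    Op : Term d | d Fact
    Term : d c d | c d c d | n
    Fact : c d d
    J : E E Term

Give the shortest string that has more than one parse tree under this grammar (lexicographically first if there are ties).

p d c d d

length 3: no string has ≥2 trees
length 4: no string has ≥2 trees
length 5: p d c d d has 2 parse trees

Two derivations of p d c d d:
  E ⇒ p Op ⇒ p Term d ⇒ p d c d d
  E ⇒ p Op ⇒ p d Fact ⇒ p d c d d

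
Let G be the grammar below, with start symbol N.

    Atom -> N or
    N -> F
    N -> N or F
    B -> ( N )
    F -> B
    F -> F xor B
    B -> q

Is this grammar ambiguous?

Only N, F, B are reachable from N; ignoring the rest: This is a standard precedence ladder (N over F over B), with each level left-recursive on its own operator ('or' at N, 'xor' at F). That structure is LR(1), hence unambiguous.

Unambiguous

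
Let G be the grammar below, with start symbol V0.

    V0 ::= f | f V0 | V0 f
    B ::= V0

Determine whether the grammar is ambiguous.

Ambiguous

Witness: f f

Derivation 1: V0 ⇒ f V0 ⇒ f f
Derivation 2: V0 ⇒ V0 f ⇒ f f

Two distinct leftmost derivations for the same string.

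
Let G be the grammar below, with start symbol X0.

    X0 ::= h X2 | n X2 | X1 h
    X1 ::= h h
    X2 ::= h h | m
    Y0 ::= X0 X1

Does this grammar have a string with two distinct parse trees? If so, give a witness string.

Ambiguous

Witness: h h h

Derivation 1: X0 ⇒ h X2 ⇒ h h h
Derivation 2: X0 ⇒ X1 h ⇒ h h h

Two distinct leftmost derivations for the same string.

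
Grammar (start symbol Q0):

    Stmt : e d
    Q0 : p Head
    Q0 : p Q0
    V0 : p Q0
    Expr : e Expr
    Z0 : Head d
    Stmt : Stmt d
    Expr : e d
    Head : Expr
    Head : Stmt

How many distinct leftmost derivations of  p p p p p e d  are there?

2

Parse trees for p p p p p e d:
  [Q0 p [Q0 p [Q0 p [Q0 p [Q0 p [Head [Expr e d]]]]]]]
  [Q0 p [Q0 p [Q0 p [Q0 p [Q0 p [Head [Stmt e d]]]]]]]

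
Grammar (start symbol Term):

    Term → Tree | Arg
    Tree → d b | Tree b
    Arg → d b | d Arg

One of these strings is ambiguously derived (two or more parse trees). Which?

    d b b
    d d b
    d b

d b b: 1 tree
d d b: 1 tree
d b: 2 trees

d b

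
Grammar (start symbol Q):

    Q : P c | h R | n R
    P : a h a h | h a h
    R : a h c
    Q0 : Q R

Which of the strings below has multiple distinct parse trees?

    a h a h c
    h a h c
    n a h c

a h a h c: 1 tree
h a h c: 2 trees
n a h c: 1 tree

h a h c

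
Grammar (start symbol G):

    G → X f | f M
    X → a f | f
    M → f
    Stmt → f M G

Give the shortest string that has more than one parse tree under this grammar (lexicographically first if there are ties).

length 2: f f has 2 parse trees

Two derivations of f f:
  G ⇒ X f ⇒ f f
  G ⇒ f M ⇒ f f

f f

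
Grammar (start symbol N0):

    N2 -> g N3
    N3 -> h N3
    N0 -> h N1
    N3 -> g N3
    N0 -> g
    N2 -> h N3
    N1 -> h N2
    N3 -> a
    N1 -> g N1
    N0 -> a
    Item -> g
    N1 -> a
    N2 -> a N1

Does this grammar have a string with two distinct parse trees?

Only N0, N1, N2, N3 are reachable from N0; ignoring the rest: Each reachable nonterminal has at most one production per leading terminal, and all productions are right-linear; the derivation is determined token-by-token.

Unambiguous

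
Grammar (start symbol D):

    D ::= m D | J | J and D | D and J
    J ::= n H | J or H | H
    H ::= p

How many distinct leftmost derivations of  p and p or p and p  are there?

Parse trees for p and p or p and p:
  [D [J [H p]] and [D [J [J [H p]] or [H p]] and [D [J [H p]]]]]
  [D [J [H p]] and [D [D [J [J [H p]] or [H p]]] and [J [H p]]]]
  [D [D [J [H p]] and [D [J [J [H p]] or [H p]]]] and [J [H p]]]
  [D [D [D [J [H p]]] and [J [J [H p]] or [H p]]] and [J [H p]]]

4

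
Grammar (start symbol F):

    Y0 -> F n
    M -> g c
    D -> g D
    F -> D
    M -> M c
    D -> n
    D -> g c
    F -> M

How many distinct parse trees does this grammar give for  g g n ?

Parse trees for g g n:
  [F [D g [D g [D n]]]]

1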